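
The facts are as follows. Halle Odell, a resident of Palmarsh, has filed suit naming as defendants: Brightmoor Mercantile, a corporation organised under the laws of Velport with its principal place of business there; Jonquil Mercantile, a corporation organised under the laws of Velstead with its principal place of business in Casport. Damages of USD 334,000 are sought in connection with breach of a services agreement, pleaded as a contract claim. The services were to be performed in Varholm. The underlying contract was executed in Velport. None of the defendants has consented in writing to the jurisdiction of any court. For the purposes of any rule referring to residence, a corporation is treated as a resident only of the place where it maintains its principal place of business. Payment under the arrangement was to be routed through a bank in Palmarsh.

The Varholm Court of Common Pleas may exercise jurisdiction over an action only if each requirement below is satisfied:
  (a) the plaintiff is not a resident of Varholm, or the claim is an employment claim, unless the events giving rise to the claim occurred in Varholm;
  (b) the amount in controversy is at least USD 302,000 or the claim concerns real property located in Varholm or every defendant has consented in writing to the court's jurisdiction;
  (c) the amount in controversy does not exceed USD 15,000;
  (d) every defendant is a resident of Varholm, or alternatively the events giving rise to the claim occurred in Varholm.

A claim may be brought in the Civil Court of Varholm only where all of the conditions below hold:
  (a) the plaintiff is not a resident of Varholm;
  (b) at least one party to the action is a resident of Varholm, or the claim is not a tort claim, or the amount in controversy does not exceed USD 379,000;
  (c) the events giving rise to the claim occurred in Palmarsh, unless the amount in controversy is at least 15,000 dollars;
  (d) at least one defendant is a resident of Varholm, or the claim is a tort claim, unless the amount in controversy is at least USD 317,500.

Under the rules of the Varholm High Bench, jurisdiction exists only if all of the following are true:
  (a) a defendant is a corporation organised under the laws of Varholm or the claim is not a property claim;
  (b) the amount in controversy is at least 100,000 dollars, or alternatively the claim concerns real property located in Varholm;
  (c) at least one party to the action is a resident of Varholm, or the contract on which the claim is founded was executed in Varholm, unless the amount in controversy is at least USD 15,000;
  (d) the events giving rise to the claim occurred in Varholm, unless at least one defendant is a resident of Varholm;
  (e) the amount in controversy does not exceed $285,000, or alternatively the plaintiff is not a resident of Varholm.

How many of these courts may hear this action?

The Varholm Court of Common Pleas:
  (a) The plaintiff resides in Palmarsh, which is not Varholm, so this disjunct is met. Satisfied.
  (b) The amount in controversy is 334,000 dollars, which meets the $302,000 floor, which satisfies one of the alternatives. Condition met.
  (c) The amount in controversy is 334,000 dollars, above the $15,000 ceiling. Condition not met.
  (d) The operative events occurred in Varholm — that alternative is enough. Condition met.
  → Not every requirement is met — no jurisdiction.
The Civil Court of Varholm:
  (a) The plaintiff resides in Palmarsh, which is not Varholm. Satisfied.
  (b) The claim is a contract claim, not a tort claim — that alternative is enough. Condition met.
  (c) The operative events occurred in Varholm, not Palmarsh. But the amount in controversy is $334,000, which meets the USD 15,000 floor, and the 'unless' clause therefore excuses the requirement. Satisfied.
  (d) No defendant resides in Varholm (they reside in Velport, Casport); the claim is a contract claim, not a tort claim — every alternative fails. But the amount in controversy is $334,000, which meets the $317,500 floor, and the 'unless' clause therefore excuses the requirement. Satisfied.
  → The court has jurisdiction.
The Varholm High Bench:
  (a) The claim is a contract claim, not a property claim, so one alternative holds. Met.
  (b) The amount in controversy is 334,000 dollars, which meets the $100,000 floor, so one alternative holds. Condition met.
  (c) No party resides in Varholm; the contract was executed in Velport, not Varholm — every alternative fails. But the amount in controversy is USD 334,000, which meets the $15,000 floor, and the 'unless' clause therefore excuses the requirement. Condition met.
  (d) The operative events occurred in Varholm. Satisfied.
  (e) The plaintiff resides in Palmarsh, which is not Varholm, so this disjunct is met. Condition met.
  → The court has jurisdiction.
Courts with jurisdiction: the Civil Court of Varholm, the Varholm High Bench — 2 in total.

2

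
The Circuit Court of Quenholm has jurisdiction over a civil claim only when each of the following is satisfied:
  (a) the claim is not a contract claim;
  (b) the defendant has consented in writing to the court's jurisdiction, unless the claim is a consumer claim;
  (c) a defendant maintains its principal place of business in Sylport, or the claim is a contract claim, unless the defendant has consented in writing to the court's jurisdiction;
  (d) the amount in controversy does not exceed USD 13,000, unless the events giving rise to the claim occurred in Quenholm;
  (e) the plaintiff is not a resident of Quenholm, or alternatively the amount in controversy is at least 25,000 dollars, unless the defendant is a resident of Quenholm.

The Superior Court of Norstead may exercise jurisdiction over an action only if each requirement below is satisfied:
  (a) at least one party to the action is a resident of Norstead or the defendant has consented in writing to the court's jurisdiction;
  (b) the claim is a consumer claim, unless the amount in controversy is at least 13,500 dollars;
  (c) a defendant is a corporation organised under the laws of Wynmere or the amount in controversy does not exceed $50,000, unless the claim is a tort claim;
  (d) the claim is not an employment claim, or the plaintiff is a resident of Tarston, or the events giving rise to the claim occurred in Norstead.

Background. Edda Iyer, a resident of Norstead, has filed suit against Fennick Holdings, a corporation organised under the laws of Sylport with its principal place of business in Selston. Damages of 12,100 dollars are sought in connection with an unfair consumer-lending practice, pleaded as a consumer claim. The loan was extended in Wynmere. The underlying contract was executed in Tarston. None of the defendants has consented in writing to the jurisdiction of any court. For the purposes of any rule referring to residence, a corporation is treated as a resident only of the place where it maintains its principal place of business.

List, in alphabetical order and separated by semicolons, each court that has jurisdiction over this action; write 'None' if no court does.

the Superior Court of Norstead

The Circuit Court of Quenholm:
  (a) The claim is a consumer claim, not a contract claim. Satisfied.
  (b) No such written consent has been filed. The proviso rescues it, though: the claim is a consumer claim. Condition met.
  (c) The corporate defendant(s) have their principal place of business in Selston, not Sylport; the claim is a consumer claim, not a contract claim — none of the alternatives is met. And no such written consent has been filed, so the proviso does not save it. Not met.
  (d) The amount in controversy is $12,100, within the USD 13,000 ceiling. Met.
  (e) The plaintiff resides in Norstead, which is not Quenholm — that alternative is enough. Satisfied.
  → At least one condition fails; no jurisdiction.
The Superior Court of Norstead:
  (a) Edda Iyer resides in Norstead, so one alternative holds. Satisfied.
  (b) The claim is a consumer claim. Satisfied.
  (c) The amount in controversy is 12,100 dollars, within the 50,000 dollars ceiling — that alternative is enough. Met.
  (d) The claim is a consumer claim, not an employment claim — that alternative is enough. Condition met.
  → Every requirement is satisfied — jurisdiction.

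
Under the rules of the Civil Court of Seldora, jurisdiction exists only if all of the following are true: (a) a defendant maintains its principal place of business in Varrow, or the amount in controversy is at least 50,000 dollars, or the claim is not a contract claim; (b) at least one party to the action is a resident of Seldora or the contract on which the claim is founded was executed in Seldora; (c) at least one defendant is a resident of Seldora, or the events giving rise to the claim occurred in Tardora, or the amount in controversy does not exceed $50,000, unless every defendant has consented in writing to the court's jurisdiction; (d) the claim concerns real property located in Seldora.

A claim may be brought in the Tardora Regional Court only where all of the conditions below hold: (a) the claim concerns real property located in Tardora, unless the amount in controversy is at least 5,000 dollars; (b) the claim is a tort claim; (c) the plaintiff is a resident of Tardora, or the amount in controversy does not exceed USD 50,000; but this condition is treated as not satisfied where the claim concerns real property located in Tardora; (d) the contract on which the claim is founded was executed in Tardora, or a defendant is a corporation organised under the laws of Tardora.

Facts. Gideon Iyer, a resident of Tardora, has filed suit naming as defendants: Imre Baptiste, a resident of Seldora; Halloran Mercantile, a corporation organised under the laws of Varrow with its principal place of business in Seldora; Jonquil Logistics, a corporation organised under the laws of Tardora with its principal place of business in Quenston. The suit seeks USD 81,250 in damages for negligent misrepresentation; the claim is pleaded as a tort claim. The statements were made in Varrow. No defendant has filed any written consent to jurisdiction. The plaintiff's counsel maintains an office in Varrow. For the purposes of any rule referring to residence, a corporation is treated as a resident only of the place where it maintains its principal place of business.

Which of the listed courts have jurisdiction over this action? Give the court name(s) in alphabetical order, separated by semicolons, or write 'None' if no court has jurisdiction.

The Civil Court of Seldora:
  (a) The amount in controversy is USD 81,250, which meets the USD 50,000 floor — that alternative is enough. Met.
  (b) Imre Baptiste resides in Seldora, which satisfies one of the alternatives. Met.
  (c) Imre Baptiste resides in Seldora, so one alternative holds. Satisfied.
  (d) The claim does not concern real property. Not satisfied.
  → At least one condition fails; no jurisdiction.
The Tardora Regional Court:
  (a) The claim does not concern real property. But the amount in controversy is 81,250 dollars, which meets the 5,000 dollars floor, and the 'unless' clause therefore excuses the requirement. Satisfied.
  (b) The claim is a tort claim. Satisfied.
  (c) The plaintiff resides in Tardora — that alternative is enough. The exception is not triggered, since the claim does not concern real property. Satisfied.
  (d) Jonquil Logistics is organised under the laws of Tardora, so this disjunct is met. Satisfied.
  → All conditions met; jurisdiction exists.

the Tardora Regional Court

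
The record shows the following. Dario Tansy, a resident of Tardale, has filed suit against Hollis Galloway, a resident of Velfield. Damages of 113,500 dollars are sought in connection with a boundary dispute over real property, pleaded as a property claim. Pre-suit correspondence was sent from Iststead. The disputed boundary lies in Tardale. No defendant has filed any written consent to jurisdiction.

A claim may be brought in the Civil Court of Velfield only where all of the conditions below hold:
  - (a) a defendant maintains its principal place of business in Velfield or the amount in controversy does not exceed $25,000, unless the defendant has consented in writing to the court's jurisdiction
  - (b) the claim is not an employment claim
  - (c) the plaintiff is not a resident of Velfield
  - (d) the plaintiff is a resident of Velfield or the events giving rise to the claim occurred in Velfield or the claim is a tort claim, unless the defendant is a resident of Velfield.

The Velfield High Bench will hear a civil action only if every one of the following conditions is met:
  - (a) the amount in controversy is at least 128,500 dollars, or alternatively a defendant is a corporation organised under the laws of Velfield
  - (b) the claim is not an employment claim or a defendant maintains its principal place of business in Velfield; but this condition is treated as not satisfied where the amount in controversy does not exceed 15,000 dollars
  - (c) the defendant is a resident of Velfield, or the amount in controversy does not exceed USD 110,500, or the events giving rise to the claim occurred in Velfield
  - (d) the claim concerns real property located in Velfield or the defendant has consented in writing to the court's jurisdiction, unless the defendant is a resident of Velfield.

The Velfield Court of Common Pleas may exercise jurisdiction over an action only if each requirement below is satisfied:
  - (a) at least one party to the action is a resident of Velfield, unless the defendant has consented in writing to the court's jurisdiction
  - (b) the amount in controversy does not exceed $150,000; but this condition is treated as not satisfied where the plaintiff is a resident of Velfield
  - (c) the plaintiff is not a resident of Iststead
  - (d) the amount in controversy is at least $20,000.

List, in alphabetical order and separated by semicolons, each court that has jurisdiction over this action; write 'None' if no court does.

The Civil Court of Velfield:
  (a) No defendant is a corporation; the amount in controversy is $113,500, above the USD 25,000 ceiling — no alternative holds. Nor does the 'unless' clause help: no such written consent has been filed. Condition not met.
  (b) The claim is a property claim, not an employment claim. Satisfied.
  (c) The plaintiff resides in Tardale, which is not Velfield. Satisfied.
  (d) The plaintiff resides in Tardale, not Velfield; the operative events occurred in Tardale, not Velfield; the claim is a property claim, not a tort claim — every alternative fails. However, the defendant resides in Velfield, so the 'unless' proviso supplies this condition. Satisfied.
  → No jurisdiction.
The Velfield High Bench:
  (a) The amount in controversy is USD 113,500, below the $128,500 floor; no defendant is a corporation — none of the alternatives is met. Fails.
  (b) The claim is a property claim, not an employment claim, so this disjunct is met. The carve-out does not apply: the amount in controversy is 113,500 dollars, above the USD 15,000 ceiling. Condition met.
  (c) The defendant resides in Velfield, which satisfies one of the alternatives. Condition met.
  (d) The property lies in Tardale, not Velfield; no such written consent has been filed — none of the alternatives is met. But the defendant resides in Velfield, and the 'unless' clause therefore excuses the requirement. Met.
  → Not every requirement is met — no jurisdiction.
The Velfield Court of Common Pleas:
  (a) Hollis Galloway resides in Velfield. Satisfied.
  (b) The amount in controversy is USD 113,500, within the $150,000 ceiling. The exception is not triggered, since the plaintiff resides in Tardale, not Velfield. Condition met.
  (c) The plaintiff resides in Tardale, which is not Iststead. Condition met.
  (d) The amount in controversy is 113,500 dollars, which meets the 20,000 dollars floor. Satisfied.
  → The court has jurisdiction.

the Velfield Court of Common Pleas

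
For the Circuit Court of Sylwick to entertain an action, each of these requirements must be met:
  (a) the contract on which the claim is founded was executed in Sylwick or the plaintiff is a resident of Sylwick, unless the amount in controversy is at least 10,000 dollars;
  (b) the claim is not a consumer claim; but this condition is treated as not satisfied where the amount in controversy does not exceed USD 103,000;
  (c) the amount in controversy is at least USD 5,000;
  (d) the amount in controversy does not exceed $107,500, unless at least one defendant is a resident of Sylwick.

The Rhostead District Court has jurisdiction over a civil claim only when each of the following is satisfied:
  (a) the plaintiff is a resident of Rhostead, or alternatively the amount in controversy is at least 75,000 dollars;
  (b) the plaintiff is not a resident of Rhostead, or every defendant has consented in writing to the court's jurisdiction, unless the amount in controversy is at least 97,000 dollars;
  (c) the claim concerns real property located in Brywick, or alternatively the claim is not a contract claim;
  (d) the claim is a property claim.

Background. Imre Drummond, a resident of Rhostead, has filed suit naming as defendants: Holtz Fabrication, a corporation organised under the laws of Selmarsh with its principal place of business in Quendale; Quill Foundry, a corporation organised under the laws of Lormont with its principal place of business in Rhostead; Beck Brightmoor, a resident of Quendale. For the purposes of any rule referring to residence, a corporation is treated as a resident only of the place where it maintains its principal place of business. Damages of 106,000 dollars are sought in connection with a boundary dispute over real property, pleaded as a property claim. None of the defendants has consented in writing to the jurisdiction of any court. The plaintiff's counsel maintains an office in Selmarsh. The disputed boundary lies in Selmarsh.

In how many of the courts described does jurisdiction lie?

The Circuit Court of Sylwick:
  (a) No contract (and hence no place of execution) is alleged; the plaintiff resides in Rhostead, not Sylwick — every alternative fails. But the amount in controversy is $106,000, which meets the USD 10,000 floor, and the 'unless' clause therefore excuses the requirement. Satisfied.
  (b) The claim is a property claim, not a consumer claim. And the carve-out is inapplicable — the amount in controversy is 106,000 dollars, above the 103,000 dollars ceiling. Satisfied.
  (c) The amount in controversy is 106,000 dollars, which meets the $5,000 floor. Satisfied.
  (d) The amount in controversy is $106,000, within the 107,500 dollars ceiling. Met.
  → The court has jurisdiction.
The Rhostead District Court:
  (a) The plaintiff resides in Rhostead, which satisfies one of the alternatives. Met.
  (b) The plaintiff resides in Rhostead; no such written consent has been filed — none of the alternatives is met. However, the amount in controversy is $106,000, which meets the 97,000 dollars floor, so the 'unless' proviso supplies this condition. Satisfied.
  (c) The claim is a property claim, not a contract claim, which satisfies one of the alternatives. Met.
  (d) The claim is a property claim. Met.
  → All conditions met; jurisdiction exists.
Courts with jurisdiction: the Circuit Court of Sylwick, the Rhostead District Court — 2 in total.

2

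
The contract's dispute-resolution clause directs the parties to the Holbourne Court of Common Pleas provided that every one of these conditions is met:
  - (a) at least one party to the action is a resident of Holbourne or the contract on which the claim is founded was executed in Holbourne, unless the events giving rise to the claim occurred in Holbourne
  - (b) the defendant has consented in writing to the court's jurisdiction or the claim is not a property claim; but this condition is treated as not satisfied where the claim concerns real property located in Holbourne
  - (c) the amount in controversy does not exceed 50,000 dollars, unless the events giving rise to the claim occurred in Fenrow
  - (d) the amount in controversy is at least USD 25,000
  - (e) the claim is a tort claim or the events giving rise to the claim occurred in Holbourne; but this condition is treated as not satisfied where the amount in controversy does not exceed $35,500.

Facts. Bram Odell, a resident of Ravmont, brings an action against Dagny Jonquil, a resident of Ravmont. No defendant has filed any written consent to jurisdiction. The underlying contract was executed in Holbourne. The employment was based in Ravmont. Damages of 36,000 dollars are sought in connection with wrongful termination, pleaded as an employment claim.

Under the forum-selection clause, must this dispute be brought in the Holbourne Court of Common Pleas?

The Holbourne Court of Common Pleas:
  (a) The contract was executed in Holbourne — that alternative is enough. Satisfied.
  (b) The claim is an employment claim, not a property claim, which satisfies one of the alternatives. The carve-out does not apply: the claim does not concern real property. Satisfied.
  (c) The amount in controversy is USD 36,000, within the 50,000 dollars ceiling. Met.
  (d) The amount in controversy is $36,000, which meets the 25,000 dollars floor. Met.
  (e) The claim is an employment claim, not a tort claim; the operative events occurred in Ravmont, not Holbourne — none of the alternatives is met. Not satisfied.
  → The clause does not apply.

No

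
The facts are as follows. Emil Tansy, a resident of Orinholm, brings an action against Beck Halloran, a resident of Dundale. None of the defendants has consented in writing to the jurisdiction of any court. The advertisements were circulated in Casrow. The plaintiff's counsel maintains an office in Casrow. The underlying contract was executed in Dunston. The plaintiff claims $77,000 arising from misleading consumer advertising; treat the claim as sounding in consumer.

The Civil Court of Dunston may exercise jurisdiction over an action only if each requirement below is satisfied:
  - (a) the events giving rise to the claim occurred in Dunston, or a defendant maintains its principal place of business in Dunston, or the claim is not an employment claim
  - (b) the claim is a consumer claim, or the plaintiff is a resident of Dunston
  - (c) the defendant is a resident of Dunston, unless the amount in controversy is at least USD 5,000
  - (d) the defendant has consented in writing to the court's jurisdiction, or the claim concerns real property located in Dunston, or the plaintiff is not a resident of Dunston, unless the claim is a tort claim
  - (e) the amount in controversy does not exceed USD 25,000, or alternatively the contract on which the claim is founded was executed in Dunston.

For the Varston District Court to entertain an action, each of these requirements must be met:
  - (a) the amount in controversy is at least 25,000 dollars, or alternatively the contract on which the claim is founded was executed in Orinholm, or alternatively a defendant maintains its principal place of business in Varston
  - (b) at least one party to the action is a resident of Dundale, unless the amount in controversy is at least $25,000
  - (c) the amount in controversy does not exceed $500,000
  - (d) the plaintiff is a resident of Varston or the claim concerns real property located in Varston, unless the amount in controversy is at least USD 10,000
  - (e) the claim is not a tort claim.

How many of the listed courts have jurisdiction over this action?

The Civil Court of Dunston:
  (a) The claim is a consumer claim, not an employment claim, so one alternative holds. Condition met.
  (b) The claim is a consumer claim, so one alternative holds. Condition met.
  (c) The defendant resides in Dundale, not Dunston. But the amount in controversy is 77,000 dollars, which meets the $5,000 floor, and the 'unless' clause therefore excuses the requirement. Met.
  (d) The plaintiff resides in Orinholm, which is not Dunston, which satisfies one of the alternatives. Condition met.
  (e) The contract was executed in Dunston, so this disjunct is met. Met.
  → All conditions met; jurisdiction exists.
The Varston District Court:
  (a) The amount in controversy is $77,000, which meets the $25,000 floor, so this disjunct is met. Condition met.
  (b) Beck Halloran resides in Dundale. Satisfied.
  (c) The amount in controversy is $77,000, within the $500,000 ceiling. Satisfied.
  (d) The plaintiff resides in Orinholm, not Varston; the claim does not concern real property — none of the alternatives is met. But the amount in controversy is 77,000 dollars, which meets the USD 10,000 floor, and the 'unless' clause therefore excuses the requirement. Satisfied.
  (e) The claim is a consumer claim, not a tort claim. Condition met.
  → The court has jurisdiction.
Courts with jurisdiction: the Civil Court of Dunston, the Varston District Court — 2 in total.

2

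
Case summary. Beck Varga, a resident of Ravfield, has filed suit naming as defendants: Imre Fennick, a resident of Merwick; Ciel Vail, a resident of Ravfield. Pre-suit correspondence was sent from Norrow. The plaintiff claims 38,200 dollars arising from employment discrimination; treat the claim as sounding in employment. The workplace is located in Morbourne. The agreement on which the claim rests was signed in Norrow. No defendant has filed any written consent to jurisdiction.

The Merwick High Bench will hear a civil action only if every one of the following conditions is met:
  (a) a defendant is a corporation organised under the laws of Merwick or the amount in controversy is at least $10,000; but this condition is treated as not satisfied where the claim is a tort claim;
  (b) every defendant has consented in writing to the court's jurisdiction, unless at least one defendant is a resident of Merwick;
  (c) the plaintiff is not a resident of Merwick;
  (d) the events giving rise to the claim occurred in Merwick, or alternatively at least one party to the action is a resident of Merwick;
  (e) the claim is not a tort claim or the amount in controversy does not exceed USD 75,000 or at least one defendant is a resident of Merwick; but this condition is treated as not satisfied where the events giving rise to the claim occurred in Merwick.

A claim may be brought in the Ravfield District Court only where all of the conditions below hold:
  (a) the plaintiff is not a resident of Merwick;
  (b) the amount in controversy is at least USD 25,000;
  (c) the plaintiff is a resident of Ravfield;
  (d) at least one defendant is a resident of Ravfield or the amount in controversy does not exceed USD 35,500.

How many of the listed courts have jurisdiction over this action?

2

The Merwick High Bench:
  (a) The amount in controversy is $38,200, which meets the 10,000 dollars floor — that alternative is enough. The carve-out does not apply: the claim is an employment claim, not a tort claim. Condition met.
  (b) No such written consent has been filed. But Imre Fennick resides in Merwick, and the 'unless' clause therefore excuses the requirement. Met.
  (c) The plaintiff resides in Ravfield, which is not Merwick. Met.
  (d) Imre Fennick resides in Merwick, so this disjunct is met. Satisfied.
  (e) The claim is an employment claim, not a tort claim, so this disjunct is met. And the carve-out is inapplicable — the operative events occurred in Morbourne, not Merwick. Condition met.
  → The court has jurisdiction.
The Ravfield District Court:
  (a) The plaintiff resides in Ravfield, which is not Merwick. Satisfied.
  (b) The amount in controversy is $38,200, which meets the USD 25,000 floor. Met.
  (c) The plaintiff resides in Ravfield. Satisfied.
  (d) Ciel Vail resides in Ravfield — that alternative is enough. Met.
  → All conditions met; jurisdiction exists.
Courts with jurisdiction: the Merwick High Bench, the Ravfield District Court — 2 in total.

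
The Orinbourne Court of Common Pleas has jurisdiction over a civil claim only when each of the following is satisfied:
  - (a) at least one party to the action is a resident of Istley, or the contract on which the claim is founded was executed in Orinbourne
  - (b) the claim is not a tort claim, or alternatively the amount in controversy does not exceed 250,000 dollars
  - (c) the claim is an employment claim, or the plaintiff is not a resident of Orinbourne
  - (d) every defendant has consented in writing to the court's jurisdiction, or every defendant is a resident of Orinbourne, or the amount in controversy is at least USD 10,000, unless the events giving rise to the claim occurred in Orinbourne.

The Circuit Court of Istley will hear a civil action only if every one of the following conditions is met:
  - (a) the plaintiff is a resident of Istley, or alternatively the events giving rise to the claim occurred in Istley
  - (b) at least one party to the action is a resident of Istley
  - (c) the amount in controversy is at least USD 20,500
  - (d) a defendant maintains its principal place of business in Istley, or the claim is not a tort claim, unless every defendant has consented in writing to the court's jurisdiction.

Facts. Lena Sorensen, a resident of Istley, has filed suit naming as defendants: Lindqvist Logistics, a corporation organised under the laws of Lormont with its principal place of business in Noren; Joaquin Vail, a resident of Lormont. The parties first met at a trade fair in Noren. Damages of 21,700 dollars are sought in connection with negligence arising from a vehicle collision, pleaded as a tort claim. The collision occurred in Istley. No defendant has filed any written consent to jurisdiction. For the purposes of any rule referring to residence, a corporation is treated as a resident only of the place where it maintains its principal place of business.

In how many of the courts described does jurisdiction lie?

1

The Orinbourne Court of Common Pleas:
  (a) Lena Sorensen resides in Istley, so this disjunct is met. Satisfied.
  (b) The amount in controversy is USD 21,700, within the 250,000 dollars ceiling, so this disjunct is met. Condition met.
  (c) The plaintiff resides in Istley, which is not Orinbourne, so this disjunct is met. Met.
  (d) The amount in controversy is 21,700 dollars, which meets the 10,000 dollars floor — that alternative is enough. Satisfied.
  → Jurisdiction lies.
The Circuit Court of Istley:
  (a) The plaintiff resides in Istley, so one alternative holds. Met.
  (b) Lena Sorensen resides in Istley. Satisfied.
  (c) The amount in controversy is 21,700 dollars, which meets the 20,500 dollars floor. Condition met.
  (d) The corporate defendant(s) have their principal place of business in Noren, not Istley; the claim is a tort claim — every alternative fails. And no such written consent has been filed, so the proviso does not save it. Not met.
  → No jurisdiction.
Courts with jurisdiction: the Orinbourne Court of Common Pleas — 1 in total.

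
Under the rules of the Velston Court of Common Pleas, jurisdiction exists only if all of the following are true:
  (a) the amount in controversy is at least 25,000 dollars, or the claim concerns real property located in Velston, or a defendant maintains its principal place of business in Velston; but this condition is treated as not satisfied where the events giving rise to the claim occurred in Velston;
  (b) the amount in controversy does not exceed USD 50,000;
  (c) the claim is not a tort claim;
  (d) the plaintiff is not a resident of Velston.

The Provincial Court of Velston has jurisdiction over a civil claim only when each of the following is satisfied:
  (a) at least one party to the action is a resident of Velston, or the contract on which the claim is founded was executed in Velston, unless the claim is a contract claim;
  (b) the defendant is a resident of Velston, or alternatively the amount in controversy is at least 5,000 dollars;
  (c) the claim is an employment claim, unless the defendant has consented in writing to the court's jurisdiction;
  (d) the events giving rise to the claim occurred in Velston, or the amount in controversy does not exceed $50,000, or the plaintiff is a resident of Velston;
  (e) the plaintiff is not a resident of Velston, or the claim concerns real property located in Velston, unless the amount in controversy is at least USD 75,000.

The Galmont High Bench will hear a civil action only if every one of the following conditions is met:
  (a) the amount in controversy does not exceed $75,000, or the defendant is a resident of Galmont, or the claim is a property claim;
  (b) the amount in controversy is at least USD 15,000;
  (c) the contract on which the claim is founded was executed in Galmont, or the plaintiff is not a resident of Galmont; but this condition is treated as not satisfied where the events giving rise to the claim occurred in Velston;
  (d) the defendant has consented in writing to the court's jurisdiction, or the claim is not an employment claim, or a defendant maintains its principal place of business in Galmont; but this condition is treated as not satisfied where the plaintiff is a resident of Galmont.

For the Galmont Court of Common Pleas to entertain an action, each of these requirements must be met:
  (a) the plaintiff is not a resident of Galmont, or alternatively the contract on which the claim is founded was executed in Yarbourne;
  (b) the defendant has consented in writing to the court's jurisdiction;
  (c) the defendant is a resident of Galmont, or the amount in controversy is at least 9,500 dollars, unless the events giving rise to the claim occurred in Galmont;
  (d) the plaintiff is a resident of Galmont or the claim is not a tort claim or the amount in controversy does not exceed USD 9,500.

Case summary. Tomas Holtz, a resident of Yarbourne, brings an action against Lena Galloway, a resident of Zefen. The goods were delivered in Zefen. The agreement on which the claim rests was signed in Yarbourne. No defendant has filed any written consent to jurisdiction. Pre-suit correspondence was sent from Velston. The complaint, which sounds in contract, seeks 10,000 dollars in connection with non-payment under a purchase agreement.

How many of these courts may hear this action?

The Velston Court of Common Pleas:
  (a) The amount in controversy is $10,000, below the 25,000 dollars floor; the claim does not concern real property; no defendant is a corporation — every alternative fails. Not satisfied.
  (b) The amount in controversy is USD 10,000, within the $50,000 ceiling. Condition met.
  (c) The claim is a contract claim, not a tort claim. Condition met.
  (d) The plaintiff resides in Yarbourne, which is not Velston. Met.
  → Not every requirement is met — no jurisdiction.
The Provincial Court of Velston:
  (a) No party resides in Velston; the contract was executed in Yarbourne, not Velston — none of the alternatives is met. The proviso rescues it, though: the claim is a contract claim. Satisfied.
  (b) The amount in controversy is USD 10,000, which meets the $5,000 floor, which satisfies one of the alternatives. Satisfied.
  (c) The claim is a contract claim, not an employment claim. The proviso offers no rescue either, since no such written consent has been filed. Not satisfied.
  (d) The amount in controversy is 10,000 dollars, within the USD 50,000 ceiling, so this disjunct is met. Met.
  (e) The plaintiff resides in Yarbourne, which is not Velston — that alternative is enough. Met.
  → The court lacks jurisdiction.
The Galmont High Bench:
  (a) The amount in controversy is 10,000 dollars, within the $75,000 ceiling, which satisfies one of the alternatives. Satisfied.
  (b) The amount in controversy is USD 10,000, below the $15,000 floor. Not satisfied.
  (c) The plaintiff resides in Yarbourne, which is not Galmont, so one alternative holds. The carve-out does not apply: the operative events occurred in Zefen, not Velston. Satisfied.
  (d) The claim is a contract claim, not an employment claim, so one alternative holds. The carve-out does not apply: the plaintiff resides in Yarbourne, not Galmont. Satisfied.
  → Not every requirement is met — no jurisdiction.
The Galmont Court of Common Pleas:
  (a) The plaintiff resides in Yarbourne, which is not Galmont — that alternative is enough. Met.
  (b) No such written consent has been filed. Fails.
  (c) The amount in controversy is $10,000, which meets the $9,500 floor — that alternative is enough. Condition met.
  (d) The claim is a contract claim, not a tort claim, which satisfies one of the alternatives. Satisfied.
  → The court lacks jurisdiction.
No court satisfies all of its conditions.

0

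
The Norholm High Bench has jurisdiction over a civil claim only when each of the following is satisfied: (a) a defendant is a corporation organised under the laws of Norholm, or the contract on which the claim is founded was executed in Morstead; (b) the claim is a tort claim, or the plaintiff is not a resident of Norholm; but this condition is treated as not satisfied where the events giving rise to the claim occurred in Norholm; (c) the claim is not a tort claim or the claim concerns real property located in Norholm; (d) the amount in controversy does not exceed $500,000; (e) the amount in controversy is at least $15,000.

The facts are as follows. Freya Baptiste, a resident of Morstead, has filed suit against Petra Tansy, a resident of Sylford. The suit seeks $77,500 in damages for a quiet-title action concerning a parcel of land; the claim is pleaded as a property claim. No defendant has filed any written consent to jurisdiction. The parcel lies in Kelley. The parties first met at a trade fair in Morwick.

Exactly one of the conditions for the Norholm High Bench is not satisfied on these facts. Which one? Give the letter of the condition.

(a)

The Norholm High Bench:
  (a) No defendant is a corporation; no contract (and hence no place of execution) is alleged — no alternative holds. Not met.
  (b) The plaintiff resides in Morstead, which is not Norholm, so this disjunct is met. The carve-out does not apply: the operative events occurred in Kelley, not Norholm. Condition met.
  (c) The claim is a property claim, not a tort claim, so this disjunct is met. Met.
  (d) The amount in controversy is 77,500 dollars, within the 500,000 dollars ceiling. Satisfied.
  (e) The amount in controversy is $77,500, which meets the $15,000 floor. Satisfied.
Only condition (a) fails.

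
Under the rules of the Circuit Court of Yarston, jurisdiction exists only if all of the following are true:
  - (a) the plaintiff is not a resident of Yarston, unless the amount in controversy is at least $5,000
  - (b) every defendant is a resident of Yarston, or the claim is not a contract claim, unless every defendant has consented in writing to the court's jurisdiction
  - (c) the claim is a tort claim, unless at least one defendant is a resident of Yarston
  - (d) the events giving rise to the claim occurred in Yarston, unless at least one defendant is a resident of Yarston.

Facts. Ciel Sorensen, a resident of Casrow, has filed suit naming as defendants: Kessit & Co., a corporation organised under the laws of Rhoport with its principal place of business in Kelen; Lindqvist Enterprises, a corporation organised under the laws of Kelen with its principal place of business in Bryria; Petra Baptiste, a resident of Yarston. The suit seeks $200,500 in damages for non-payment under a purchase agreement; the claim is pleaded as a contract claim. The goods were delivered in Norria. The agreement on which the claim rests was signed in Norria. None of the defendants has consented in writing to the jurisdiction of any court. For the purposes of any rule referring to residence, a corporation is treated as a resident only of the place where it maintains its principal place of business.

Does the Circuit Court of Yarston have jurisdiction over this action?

No

The Circuit Court of Yarston:
  (a) The plaintiff resides in Casrow, which is not Yarston. Condition met.
  (b) The defendants reside as follows — Kessit & Co. in Kelen, Lindqvist Enterprises in Bryria, Petra Baptiste in Yarston — not all in Yarston; the claim is a contract claim — none of the alternatives is met. The proviso offers no rescue either, since no such written consent has been filed. Not satisfied.
  (c) The claim is a contract claim, not a tort claim. But Petra Baptiste resides in Yarston, and the 'unless' clause therefore excuses the requirement. Satisfied.
  (d) The operative events occurred in Norria, not Yarston. However, Petra Baptiste resides in Yarston, so the 'unless' proviso supplies this condition. Met.
  → At least one condition fails; no jurisdiction.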